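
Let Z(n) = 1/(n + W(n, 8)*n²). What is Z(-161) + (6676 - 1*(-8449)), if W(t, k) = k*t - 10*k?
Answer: 536333846124/35460089 ≈ 15125.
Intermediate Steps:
W(t, k) = -10*k + k*t
Z(n) = 1/(n + n²*(-80 + 8*n)) (Z(n) = 1/(n + (8*(-10 + n))*n²) = 1/(n + (-80 + 8*n)*n²) = 1/(n + n²*(-80 + 8*n)))
Z(-161) + (6676 - 1*(-8449)) = 1/((-161)*(1 + 8*(-161)*(-10 - 161))) + (6676 - 1*(-8449)) = -1/(161*(1 + 8*(-161)*(-171))) + (6676 + 8449) = -1/(161*(1 + 220248)) + 15125 = -1/161/220249 + 15125 = -1/161*1/220249 + 15125 = -1/35460089 + 15125 = 536333846124/35460089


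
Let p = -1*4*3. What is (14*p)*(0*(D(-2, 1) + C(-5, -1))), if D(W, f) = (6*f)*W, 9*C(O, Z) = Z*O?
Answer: 0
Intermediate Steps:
C(O, Z) = O*Z/9 (C(O, Z) = (Z*O)/9 = (O*Z)/9 = O*Z/9)
D(W, f) = 6*W*f
p = -12 (p = -4*3 = -12)
(14*p)*(0*(D(-2, 1) + C(-5, -1))) = (14*(-12))*(0*(6*(-2)*1 + (1/9)*(-5)*(-1))) = -0*(-12 + 5/9) = -0*(-103)/9 = -168*0 = 0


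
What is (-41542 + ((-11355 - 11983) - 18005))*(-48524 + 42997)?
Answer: 458105395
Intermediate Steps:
(-41542 + ((-11355 - 11983) - 18005))*(-48524 + 42997) = (-41542 + (-23338 - 18005))*(-5527) = (-41542 - 41343)*(-5527) = -82885*(-5527) = 458105395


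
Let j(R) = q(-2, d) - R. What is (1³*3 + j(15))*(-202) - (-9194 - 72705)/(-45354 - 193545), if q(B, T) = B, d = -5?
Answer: 675524473/238899 ≈ 2827.7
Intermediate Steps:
j(R) = -2 - R
(1³*3 + j(15))*(-202) - (-9194 - 72705)/(-45354 - 193545) = (1³*3 + (-2 - 1*15))*(-202) - (-9194 - 72705)/(-45354 - 193545) = (1*3 + (-2 - 15))*(-202) - (-81899)/(-238899) = (3 - 17)*(-202) - (-81899)*(-1)/238899 = -14*(-202) - 1*81899/238899 = 2828 - 81899/238899 = 675524473/238899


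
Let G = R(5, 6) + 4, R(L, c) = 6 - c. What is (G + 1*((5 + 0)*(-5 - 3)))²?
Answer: 1296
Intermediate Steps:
G = 4 (G = (6 - 1*6) + 4 = (6 - 6) + 4 = 0 + 4 = 4)
(G + 1*((5 + 0)*(-5 - 3)))² = (4 + 1*((5 + 0)*(-5 - 3)))² = (4 + 1*(5*(-8)))² = (4 + 1*(-40))² = (4 - 40)² = (-36)² = 1296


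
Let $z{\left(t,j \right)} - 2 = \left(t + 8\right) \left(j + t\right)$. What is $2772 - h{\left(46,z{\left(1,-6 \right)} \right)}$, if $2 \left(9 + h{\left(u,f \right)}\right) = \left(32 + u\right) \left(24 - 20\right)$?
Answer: $2625$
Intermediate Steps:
$z{\left(t,j \right)} = 2 + \left(8 + t\right) \left(j + t\right)$ ($z{\left(t,j \right)} = 2 + \left(t + 8\right) \left(j + t\right) = 2 + \left(8 + t\right) \left(j + t\right)$)
$h{\left(u,f \right)} = 55 + 2 u$ ($h{\left(u,f \right)} = -9 + \frac{\left(32 + u\right) \left(24 - 20\right)}{2} = -9 + \frac{\left(32 + u\right) 4}{2} = -9 + \frac{128 + 4 u}{2} = -9 + \left(64 + 2 u\right) = 55 + 2 u$)
$2772 - h{\left(46,z{\left(1,-6 \right)} \right)} = 2772 - \left(55 + 2 \cdot 46\right) = 2772 - \left(55 + 92\right) = 2772 - 147 = 2625$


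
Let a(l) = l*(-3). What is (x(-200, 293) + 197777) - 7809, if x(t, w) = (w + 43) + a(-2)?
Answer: 190310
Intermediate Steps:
a(l) = -3*l
x(t, w) = 49 + w (x(t, w) = (w + 43) - 3*(-2) = (43 + w) + 6 = 49 + w)
(x(-200, 293) + 197777) - 7809 = ((49 + 293) + 197777) - 7809 = (342 + 197777) - 7809 = 198119 - 7809 = 190310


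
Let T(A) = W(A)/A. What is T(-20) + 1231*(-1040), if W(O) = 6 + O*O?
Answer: -12802603/10 ≈ -1.2803e+6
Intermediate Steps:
W(O) = 6 + O²
T(A) = (6 + A²)/A
T(-20) + 1231*(-1040) = (-20 + 6/(-20)) + 1231*(-1040) = (-20 + 6*(-1/20)) - 1280240 = (-20 - 3/10) - 1280240 = -203/10 - 1280240 = -12802603/10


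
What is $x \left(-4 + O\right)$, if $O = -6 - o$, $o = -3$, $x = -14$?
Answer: $98$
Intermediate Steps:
$O = -3$ ($O = -6 - -3 = -6 + 3 = -3$)
$x \left(-4 + O\right) = - 14 \left(-4 - 3\right) = \left(-14\right) \left(-7\right) = 98$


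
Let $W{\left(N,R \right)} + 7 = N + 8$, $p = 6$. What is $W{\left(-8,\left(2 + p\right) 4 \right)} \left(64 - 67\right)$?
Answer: $21$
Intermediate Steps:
$W{\left(N,R \right)} = 1 + N$ ($W{\left(N,R \right)} = -7 + \left(N + 8\right) = -7 + \left(8 + N\right) = 1 + N$)
$W{\left(-8,\left(2 + p\right) 4 \right)} \left(64 - 67\right) = \left(1 - 8\right) \left(64 - 67\right) = \left(-7\right) \left(-3\right) = 21$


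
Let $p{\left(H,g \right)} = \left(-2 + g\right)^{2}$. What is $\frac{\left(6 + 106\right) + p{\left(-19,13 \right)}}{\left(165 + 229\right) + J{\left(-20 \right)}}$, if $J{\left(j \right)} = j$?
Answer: $\frac{233}{374} \approx 0.62299$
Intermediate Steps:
$\frac{\left(6 + 106\right) + p{\left(-19,13 \right)}}{\left(165 + 229\right) + J{\left(-20 \right)}} = \frac{\left(6 + 106\right) + \left(-2 + 13\right)^{2}}{\left(165 + 229\right) - 20} = \frac{112 + 11^{2}}{394 - 20} = \frac{112 + 121}{374} = 233 \cdot \frac{1}{374} = \frac{233}{374}$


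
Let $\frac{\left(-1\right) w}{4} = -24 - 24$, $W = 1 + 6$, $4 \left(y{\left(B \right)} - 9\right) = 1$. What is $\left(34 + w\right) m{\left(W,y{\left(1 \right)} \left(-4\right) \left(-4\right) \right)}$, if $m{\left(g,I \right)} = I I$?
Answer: $4950304$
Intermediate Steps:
$y{\left(B \right)} = \frac{37}{4}$ ($y{\left(B \right)} = 9 + \frac{1}{4} \cdot 1 = 9 + \frac{1}{4} = \frac{37}{4}$)
$W = 7$
$w = 192$ ($w = - 4 \left(-24 - 24\right) = \left(-4\right) \left(-48\right) = 192$)
$m{\left(g,I \right)} = I^{2}$
$\left(34 + w\right) m{\left(W,y{\left(1 \right)} \left(-4\right) \left(-4\right) \right)} = \left(34 + 192\right) \left(\frac{37}{4} \left(-4\right) \left(-4\right)\right)^{2} = 226 \left(\left(-37\right) \left(-4\right)\right)^{2} = 226 \cdot 148^{2} = 226 \cdot 21904 = 4950304$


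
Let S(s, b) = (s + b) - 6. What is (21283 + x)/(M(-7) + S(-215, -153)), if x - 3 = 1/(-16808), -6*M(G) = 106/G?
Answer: -7513276827/131119208 ≈ -57.301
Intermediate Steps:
M(G) = -53/(3*G)
S(s, b) = -6 + b + s (S(s, b) = (b + s) - 6 = -6 + b + s)
x = 50423/16808 (x = 3 + 1/(-16808) = 3 - 1/16808 = 50423/16808 ≈ 2.9999)
(21283 + x)/(M(-7) + S(-215, -153)) = (21283 + 50423/16808)/(-53/3/(-7) + (-6 - 153 - 215)) = 357775087/(16808*(-53/3*(-⅐) - 374)) = 357775087/(16808*(53/21 - 374)) = 357775087/(16808*(-7801/21)) = (357775087/16808)*(-21/7801) = -7513276827/131119208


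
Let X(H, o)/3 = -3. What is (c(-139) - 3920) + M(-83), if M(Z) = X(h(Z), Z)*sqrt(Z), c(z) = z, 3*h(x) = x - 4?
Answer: -4059 - 9*I*sqrt(83) ≈ -4059.0 - 81.994*I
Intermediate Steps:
h(x) = -4/3 + x/3 (h(x) = (x - 4)/3 = (-4 + x)/3 = -4/3 + x/3)
X(H, o) = -9 (X(H, o) = 3*(-3) = -9)
M(Z) = -9*sqrt(Z)
(c(-139) - 3920) + M(-83) = (-139 - 3920) - 9*I*sqrt(83) = -4059 - 9*I*sqrt(83)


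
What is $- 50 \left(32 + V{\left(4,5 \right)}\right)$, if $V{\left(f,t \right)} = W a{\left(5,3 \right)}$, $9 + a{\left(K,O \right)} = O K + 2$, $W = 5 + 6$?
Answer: $-6000$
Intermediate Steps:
$W = 11$
$a{\left(K,O \right)} = -7 + K O$ ($a{\left(K,O \right)} = -9 + \left(O K + 2\right) = -9 + \left(K O + 2\right) = -9 + \left(2 + K O\right) = -7 + K O$)
$V{\left(f,t \right)} = 88$ ($V{\left(f,t \right)} = 11 \left(-7 + 5 \cdot 3\right) = 11 \left(-7 + 15\right) = 11 \cdot 8 = 88$)
$- 50 \left(32 + V{\left(4,5 \right)}\right) = - 50 \left(32 + 88\right) = \left(-50\right) 120 = -6000$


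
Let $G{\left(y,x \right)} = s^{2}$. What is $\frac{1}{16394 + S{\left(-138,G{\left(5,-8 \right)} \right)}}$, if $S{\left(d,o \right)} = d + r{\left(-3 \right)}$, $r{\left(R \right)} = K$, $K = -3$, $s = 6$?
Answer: $\frac{1}{16253} \approx 6.1527 \cdot 10^{-5}$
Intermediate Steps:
$r{\left(R \right)} = -3$
$G{\left(y,x \right)} = 36$ ($G{\left(y,x \right)} = 6^{2} = 36$)
$S{\left(d,o \right)} = -3 + d$ ($S{\left(d,o \right)} = d - 3 = -3 + d$)
$\frac{1}{16394 + S{\left(-138,G{\left(5,-8 \right)} \right)}} = \frac{1}{16394 - 141} = \frac{1}{16253}$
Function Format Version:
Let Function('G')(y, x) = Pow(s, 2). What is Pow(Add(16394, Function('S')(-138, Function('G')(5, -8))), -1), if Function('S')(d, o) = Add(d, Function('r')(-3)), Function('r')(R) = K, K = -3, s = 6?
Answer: Rational(1, 16253) ≈ 6.1527e-5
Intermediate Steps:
Function('r')(R) = -3
Function('G')(y, x) = 36 (Function('G')(y, x) = Pow(6, 2) = 36)
Function('S')(d, o) = Add(-3, d) (Function('S')(d, o) = Add(d, -3) = Add(-3, d))
Pow(Add(16394, Function('S')(-138, Function('G')(5, -8))), -1) = Pow(Add(16394, Add(-3, -138)), -1) = Pow(Add(16394, -141), -1) = Pow(16253, -1) = Rational(1, 16253)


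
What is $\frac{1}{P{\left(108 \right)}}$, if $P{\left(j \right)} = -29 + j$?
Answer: $\frac{1}{79} \approx 0.012658$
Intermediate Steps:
$\frac{1}{P{\left(108 \right)}} = \frac{1}{-29 + 108} = \frac{1}{79}$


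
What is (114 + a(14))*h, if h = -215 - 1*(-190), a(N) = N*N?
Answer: -7750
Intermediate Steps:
a(N) = N²
h = -25 (h = -215 + 190 = -25)
(114 + a(14))*h = (114 + 14²)*(-25) = (114 + 196)*(-25) = 310*(-25) = -7750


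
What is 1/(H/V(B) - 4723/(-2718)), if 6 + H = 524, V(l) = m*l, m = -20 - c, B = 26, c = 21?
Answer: 1448694/1813397 ≈ 0.79888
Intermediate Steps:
m = -41 (m = -20 - 1*21 = -20 - 21 = -41)
V(l) = -41*l
H = 518 (H = -6 + 524 = 518)
1/(H/V(B) - 4723/(-2718)) = 1/(518/((-41*26)) - 4723/(-2718)) = 1/(518/(-1066) - 4723*(-1/2718)) = 1/(518*(-1/1066) + 4723/2718) = 1/(-259/533 + 4723/2718) = 1/(1813397/1448694) = 1448694/1813397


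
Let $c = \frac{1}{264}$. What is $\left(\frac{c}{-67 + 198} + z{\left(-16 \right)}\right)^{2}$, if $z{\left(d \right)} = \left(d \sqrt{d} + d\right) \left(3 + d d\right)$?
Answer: $- \frac{308092550876850431}{1196053056} + \frac{593901897680 i}{4323} \approx -2.5759 \cdot 10^{8} + 1.3738 \cdot 10^{8} i$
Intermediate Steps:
$c = \frac{1}{264} \approx 0.0037879$
$z{\left(d \right)} = \left(3 + d^{2}\right) \left(d + d^{\frac{3}{2}}\right)$ ($z{\left(d \right)} = \left(d^{\frac{3}{2}} + d\right) \left(3 + d^{2}\right) = \left(d + d^{\frac{3}{2}}\right) \left(3 + d^{2}\right) = \left(3 + d^{2}\right) \left(d + d^{\frac{3}{2}}\right)$)
$\left(\frac{c}{-67 + 198} + z{\left(-16 \right)}\right)^{2} = \left(\frac{1}{264 \left(-67 + 198\right)} + \left(\left(-16\right)^{3} + \left(-16\right)^{\frac{7}{2}} + 3 \left(-16\right) + 3 \left(-16\right)^{\frac{3}{2}}\right)\right)^{2} = \left(\frac{1}{264 \cdot 131} - \left(4144 + 16384 i - - 192 i\right)\right)^{2} = \left(\frac{1}{264} \cdot \frac{1}{131} - \left(4144 + 16576 i\right)\right)^{2} = \left(\frac{1}{34584} - \left(4144 + 16576 i\right)\right)^{2} = \left(- \frac{143316095}{34584} - 16576 i\right)^{2}$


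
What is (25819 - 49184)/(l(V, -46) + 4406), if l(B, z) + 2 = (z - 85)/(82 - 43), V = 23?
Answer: -182247/34325 ≈ -5.3095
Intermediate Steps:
l(B, z) = -163/39 + z/39 (l(B, z) = -2 + (z - 85)/(82 - 43) = -2 + (-85 + z)/39 = -2 + (-85 + z)*(1/39) = -2 + (-85/39 + z/39) = -163/39 + z/39)
(25819 - 49184)/(l(V, -46) + 4406) = (25819 - 49184)/((-163/39 + (1/39)*(-46)) + 4406) = -23365/((-163/39 - 46/39) + 4406) = -23365/(-209/39 + 4406) = -23365/171625/39 = -23365*39/171625 = -182247/34325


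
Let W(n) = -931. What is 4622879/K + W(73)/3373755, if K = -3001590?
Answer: -148564339247/96444088290 ≈ -1.5404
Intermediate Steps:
4622879/K + W(73)/3373755 = 4622879/(-3001590) - 931/3373755 = 4622879*(-1/3001590) - 931*1/3373755 = -4622879/3001590 - 133/481965 = -148564339247/96444088290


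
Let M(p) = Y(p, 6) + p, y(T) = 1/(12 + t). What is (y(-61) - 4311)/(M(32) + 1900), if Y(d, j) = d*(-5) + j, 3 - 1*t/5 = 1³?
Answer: -94841/39116 ≈ -2.4246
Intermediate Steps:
t = 10 (t = 15 - 5*1³ = 15 - 5*1 = 15 - 5 = 10)
Y(d, j) = j - 5*d (Y(d, j) = -5*d + j = j - 5*d)
y(T) = 1/22 (y(T) = 1/(12 + 10) = 1/22)
M(p) = 6 - 4*p (M(p) = (6 - 5*p) + p = 6 - 4*p)
(y(-61) - 4311)/(M(32) + 1900) = (1/22 - 4311)/((6 - 4*32) + 1900) = -94841/(22*((6 - 128) + 1900)) = -94841/(22*(-122 + 1900)) = -94841/22/1778 = -94841/22*1/1778 = -94841/39116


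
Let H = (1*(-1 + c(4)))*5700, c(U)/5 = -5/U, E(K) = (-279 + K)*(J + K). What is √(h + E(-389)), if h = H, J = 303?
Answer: √16123 ≈ 126.98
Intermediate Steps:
E(K) = (-279 + K)*(303 + K)
c(U) = -25/U (c(U) = 5*(-5/U) = -25/U)
H = -41325 (H = (1*(-1 - 25/4))*5700 = (1*(-29/4))*5700 = -29/4*5700 = -41325)
h = -41325
√(h + E(-389)) = √(-41325 + (-84537 + (-389)² + 24*(-389))) = √(-41325 + (-84537 + 151321 - 9336)) = √(-41325 + 57448) = √16123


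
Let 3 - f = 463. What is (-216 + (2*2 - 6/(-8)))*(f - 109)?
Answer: 480805/4 ≈ 1.2020e+5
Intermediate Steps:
f = -460 (f = 3 - 1*463 = 3 - 463 = -460)
(-216 + (2*2 - 6/(-8)))*(f - 109) = (-216 + (2*2 - 6/(-8)))*(-460 - 109) = (-216 + (4 - ⅛*(-6)))*(-569) = (-216 + (4 + ¾))*(-569) = (-216 + 19/4)*(-569) = -845/4*(-569) = 480805/4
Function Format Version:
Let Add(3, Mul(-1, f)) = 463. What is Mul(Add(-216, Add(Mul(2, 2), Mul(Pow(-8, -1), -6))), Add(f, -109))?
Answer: Rational(480805, 4) ≈ 1.2020e+5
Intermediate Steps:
f = -460 (f = Add(3, Mul(-1, 463)) = Add(3, -463) = -460)
Mul(Add(-216, Add(Mul(2, 2), Mul(Pow(-8, -1), -6))), Add(f, -109)) = Mul(Add(-216, Add(Mul(2, 2), Mul(Pow(-8, -1), -6))), Add(-460, -109)) = Mul(Add(-216, Add(4, Mul(Rational(-1, 8), -6))), -569) = Mul(Add(-216, Add(4, Rational(3, 4))), -569) = Mul(Add(-216, Rational(19, 4)), -569) = Mul(Rational(-845, 4), -569) = Rational(480805, 4)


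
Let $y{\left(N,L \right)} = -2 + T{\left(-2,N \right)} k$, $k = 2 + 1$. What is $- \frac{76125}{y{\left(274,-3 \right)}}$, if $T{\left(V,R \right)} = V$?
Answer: $\frac{76125}{8} \approx 9515.6$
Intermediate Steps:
$k = 3$
$y{\left(N,L \right)} = -8$ ($y{\left(N,L \right)} = -2 - 6 = -8$)
$- \frac{76125}{y{\left(274,-3 \right)}} = - \frac{76125}{-8} = \left(-76125\right) \left(- \frac{1}{8}\right) = \frac{76125}{8}$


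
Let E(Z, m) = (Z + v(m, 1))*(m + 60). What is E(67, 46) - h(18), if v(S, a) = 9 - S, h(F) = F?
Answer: 3162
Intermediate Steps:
E(Z, m) = (60 + m)*(9 + Z - m) (E(Z, m) = (Z + (9 - m))*(m + 60) = (9 + Z - m)*(60 + m) = (60 + m)*(9 + Z - m))
E(67, 46) - h(18) = (540 - 1*46² - 51*46 + 60*67 + 67*46) - 1*18 = (540 - 1*2116 - 2346 + 4020 + 3082) - 18 = (540 - 2116 - 2346 + 4020 + 3082) - 18 = 3180 - 18 = 3162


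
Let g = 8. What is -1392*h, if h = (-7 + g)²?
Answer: -1392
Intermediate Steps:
h = 1 (h = (-7 + 8)² = 1² = 1)
-1392*h = -1392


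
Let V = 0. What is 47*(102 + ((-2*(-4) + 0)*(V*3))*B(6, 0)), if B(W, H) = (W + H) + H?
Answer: 4794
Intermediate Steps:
B(W, H) = W + 2*H (B(W, H) = (H + W) + H = W + 2*H)
47*(102 + ((-2*(-4) + 0)*(V*3))*B(6, 0)) = 47*(102 + ((-2*(-4) + 0)*(0*3))*(6 + 2*0)) = 47*(102 + ((8 + 0)*0)*(6 + 0)) = 47*(102 + (8*0)*6) = 47*(102 + 0*6) = 47*(102 + 0) = 47*102 = 4794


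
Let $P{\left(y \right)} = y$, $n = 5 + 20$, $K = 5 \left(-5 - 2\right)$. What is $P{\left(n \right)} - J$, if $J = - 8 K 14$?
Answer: $-3895$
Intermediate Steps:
$K = -35$ ($K = 5 \left(-7\right) = -35$)
$n = 25$
$J = 3920$ ($J = \left(-8\right) \left(-35\right) 14 = 280 \cdot 14 = 3920$)
$P{\left(n \right)} - J = 25 - 3920 = -3895$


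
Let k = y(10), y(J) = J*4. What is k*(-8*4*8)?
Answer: -10240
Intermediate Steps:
y(J) = 4*J
k = 40 (k = 4*10 = 40)
k*(-8*4*8) = 40*(-8*4*8) = 40*(-32*8) = 40*(-256) = -10240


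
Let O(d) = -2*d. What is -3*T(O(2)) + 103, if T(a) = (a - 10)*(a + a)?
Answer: -233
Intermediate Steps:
T(a) = 2*a*(-10 + a) (T(a) = (-10 + a)*(2*a) = 2*a*(-10 + a))
-3*T(O(2)) + 103 = -6*(-2*2)*(-10 - 2*2) + 103 = -6*(-4)*(-10 - 4) + 103 = -6*(-4)*(-14) + 103 = -3*112 + 103 = -336 + 103 = -233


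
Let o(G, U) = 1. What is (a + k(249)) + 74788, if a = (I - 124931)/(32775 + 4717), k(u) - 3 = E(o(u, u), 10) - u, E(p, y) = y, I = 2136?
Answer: 2794980789/37492 ≈ 74549.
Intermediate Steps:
k(u) = 13 - u (k(u) = 3 + (10 - u) = 13 - u)
a = -122795/37492 (a = (2136 - 124931)/(32775 + 4717) = -122795/37492 ≈ -3.2752)
(a + k(249)) + 74788 = (-122795/37492 + (13 - 1*249)) + 74788 = (-122795/37492 + (13 - 249)) + 74788 = (-122795/37492 - 236) + 74788 = -8970907/37492 + 74788 = 2794980789/37492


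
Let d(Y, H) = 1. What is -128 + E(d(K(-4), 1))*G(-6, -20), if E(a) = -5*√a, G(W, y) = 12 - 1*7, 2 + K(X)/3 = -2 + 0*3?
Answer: -153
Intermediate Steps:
K(X) = -12 (K(X) = -6 + 3*(-2 + 0*3) = -6 + 3*(-2 + 0) = -6 + 3*(-2) = -6 - 6 = -12)
G(W, y) = 5 (G(W, y) = 12 - 7 = 5)
-128 + E(d(K(-4), 1))*G(-6, -20) = -128 - 5*√1*5 = -128 - 5*1*5 = -128 - 5*5 = -128 - 25 = -153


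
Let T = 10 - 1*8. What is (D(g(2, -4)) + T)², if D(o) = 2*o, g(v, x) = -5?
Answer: 64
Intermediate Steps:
T = 2 (T = 10 - 8 = 2)
(D(g(2, -4)) + T)² = (2*(-5) + 2)² = (-10 + 2)² = (-8)² = 64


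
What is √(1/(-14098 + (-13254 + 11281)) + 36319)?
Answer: 178*√296059962/16071 ≈ 190.58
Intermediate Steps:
√(1/(-14098 + (-13254 + 11281)) + 36319) = √(1/(-14098 - 1973) + 36319) = √(1/(-16071) + 36319) = √(-1/16071 + 36319) = √(583682648/16071) = 178*√296059962/16071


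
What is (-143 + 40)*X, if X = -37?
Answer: 3811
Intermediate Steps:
(-143 + 40)*X = (-143 + 40)*(-37) = -103*(-37) = 3811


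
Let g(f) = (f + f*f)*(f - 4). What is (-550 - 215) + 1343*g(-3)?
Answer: -57171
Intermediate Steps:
g(f) = (-4 + f)*(f + f²) (g(f) = (f + f²)*(-4 + f) = (-4 + f)*(f + f²))
(-550 - 215) + 1343*g(-3) = (-550 - 215) + 1343*(-3*(-4 + (-3)² - 3*(-3))) = -765 + 1343*(-3*(-4 + 9 + 9)) = -765 + 1343*(-3*14) = -765 + 1343*(-42) = -765 - 56406 = -57171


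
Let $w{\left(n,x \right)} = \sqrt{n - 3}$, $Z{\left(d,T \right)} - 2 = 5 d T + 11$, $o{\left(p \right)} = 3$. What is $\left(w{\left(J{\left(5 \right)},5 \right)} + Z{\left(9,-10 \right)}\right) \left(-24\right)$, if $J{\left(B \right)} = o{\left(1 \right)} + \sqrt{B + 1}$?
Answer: $10488 - 24 \sqrt[4]{6} \approx 10450.0$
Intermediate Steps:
$Z{\left(d,T \right)} = 13 + 5 T d$ ($Z{\left(d,T \right)} = 2 + \left(5 d T + 11\right) = 2 + \left(5 T d + 11\right) = 2 + \left(11 + 5 T d\right) = 13 + 5 T d$)
$J{\left(B \right)} = 3 + \sqrt{1 + B}$ ($J{\left(B \right)} = 3 + \sqrt{B + 1} = 3 + \sqrt{1 + B}$)
$w{\left(n,x \right)} = \sqrt{-3 + n}$
$\left(w{\left(J{\left(5 \right)},5 \right)} + Z{\left(9,-10 \right)}\right) \left(-24\right) = \left(\sqrt{-3 + \left(3 + \sqrt{1 + 5}\right)} + \left(13 + 5 \left(-10\right) 9\right)\right) \left(-24\right) = \left(\sqrt{-3 + \left(3 + \sqrt{6}\right)} + \left(13 - 450\right)\right) \left(-24\right) = \left(\sqrt{\sqrt{6}} - 437\right) \left(-24\right) = \left(\sqrt[4]{6} - 437\right) \left(-24\right) = \left(-437 + \sqrt[4]{6}\right) \left(-24\right) = 10488 - 24 \sqrt[4]{6}$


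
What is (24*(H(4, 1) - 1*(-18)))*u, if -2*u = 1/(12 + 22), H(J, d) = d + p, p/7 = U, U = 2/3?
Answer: -142/17 ≈ -8.3529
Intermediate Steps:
U = ⅔ (U = 2*(⅓) = ⅔ ≈ 0.66667)
p = 14/3 (p = 7*(⅔) = 14/3 ≈ 4.6667)
H(J, d) = 14/3 + d (H(J, d) = d + 14/3 = 14/3 + d)
u = -1/68 (u = -1/(2*(12 + 22)) = -½/34 = -½*1/34 = -1/68 ≈ -0.014706)
(24*(H(4, 1) - 1*(-18)))*u = (24*((14/3 + 1) - 1*(-18)))*(-1/68) = (24*(17/3 + 18))*(-1/68) = (24*(71/3))*(-1/68) = 568*(-1/68) = -142/17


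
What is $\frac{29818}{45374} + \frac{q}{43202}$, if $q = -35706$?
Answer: $- \frac{82981702}{490061887} \approx -0.16933$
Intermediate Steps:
$\frac{29818}{45374} + \frac{q}{43202} = \frac{29818}{45374} - \frac{35706}{43202} = 29818 \cdot \frac{1}{45374} - \frac{17853}{21601} = \frac{14909}{22687} - \frac{17853}{21601} = - \frac{82981702}{490061887}$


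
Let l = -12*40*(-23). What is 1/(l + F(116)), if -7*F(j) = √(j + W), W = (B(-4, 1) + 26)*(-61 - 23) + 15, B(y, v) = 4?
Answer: 540960/5972200789 + 7*I*√2389/5972200789 ≈ 9.058e-5 + 5.7289e-8*I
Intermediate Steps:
l = 11040 (l = -480*(-23) = 11040)
W = -2505 (W = (4 + 26)*(-61 - 23) + 15 = 30*(-84) + 15 = -2520 + 15 = -2505)
F(j) = -√(-2505 + j)/7 (F(j) = -√(j - 2505)/7 = -√(-2505 + j)/7)
1/(l + F(116)) = 1/(11040 - √(-2505 + 116)/7) = 1/(11040 - I*√2389/7)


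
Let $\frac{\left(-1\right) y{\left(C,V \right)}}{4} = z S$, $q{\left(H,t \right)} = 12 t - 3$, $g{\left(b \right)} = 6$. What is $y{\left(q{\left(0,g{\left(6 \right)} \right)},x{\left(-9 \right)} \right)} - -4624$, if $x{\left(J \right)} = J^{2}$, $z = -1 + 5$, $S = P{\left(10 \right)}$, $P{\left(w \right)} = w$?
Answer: $4464$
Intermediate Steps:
$S = 10$
$z = 4$
$q{\left(H,t \right)} = -3 + 12 t$
$y{\left(C,V \right)} = -160$ ($y{\left(C,V \right)} = - 4 \cdot 4 \cdot 10 = \left(-4\right) 40 = -160$)
$y{\left(q{\left(0,g{\left(6 \right)} \right)},x{\left(-9 \right)} \right)} - -4624 = -160 - -4624 = -160 + 4624 = 4464$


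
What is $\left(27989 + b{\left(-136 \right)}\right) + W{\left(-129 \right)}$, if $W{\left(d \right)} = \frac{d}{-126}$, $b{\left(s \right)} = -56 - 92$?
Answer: $\frac{1169365}{42} \approx 27842.0$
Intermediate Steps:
$b{\left(s \right)} = -148$
$W{\left(d \right)} = - \frac{d}{126}$ ($W{\left(d \right)} = d \left(- \frac{1}{126}\right) = - \frac{d}{126}$)
$\left(27989 + b{\left(-136 \right)}\right) + W{\left(-129 \right)} = \left(27989 - 148\right) - - \frac{43}{42} = 27841 + \frac{43}{42} = \frac{1169365}{42}$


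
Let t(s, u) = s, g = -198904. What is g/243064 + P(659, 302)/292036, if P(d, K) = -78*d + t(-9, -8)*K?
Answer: -96795859/96444889 ≈ -1.0036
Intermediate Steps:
P(d, K) = -78*d - 9*K
g/243064 + P(659, 302)/292036 = -198904/243064 + (-78*659 - 9*302)/292036 = -198904*1/243064 + (-51402 - 2718)*(1/292036) = -1081/1321 - 54120*1/292036 = -1081/1321 - 13530/73009 = -96795859/96444889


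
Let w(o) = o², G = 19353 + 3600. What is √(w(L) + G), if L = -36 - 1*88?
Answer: √38329 ≈ 195.78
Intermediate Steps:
L = -124 (L = -36 - 88 = -124)
G = 22953
√(w(L) + G) = √((-124)² + 22953) = √(15376 + 22953) = √38329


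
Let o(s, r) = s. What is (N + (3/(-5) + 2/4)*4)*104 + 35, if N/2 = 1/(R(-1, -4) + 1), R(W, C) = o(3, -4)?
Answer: 227/5 ≈ 45.400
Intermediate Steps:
R(W, C) = 3
N = 1/2 (N = 2/(3 + 1) = 2/4 = 2*(1/4) = 1/2 ≈ 0.50000)
(N + (3/(-5) + 2/4)*4)*104 + 35 = (1/2 + (3/(-5) + 2/4)*4)*104 + 35 = (1/2 + (3*(-1/5) + 2*(1/4))*4)*104 + 35 = (1/2 + (-3/5 + 1/2)*4)*104 + 35 = (1/2 - 1/10*4)*104 + 35 = (1/2 - 2/5)*104 + 35 = (1/10)*104 + 35 = 52/5 + 35 = 227/5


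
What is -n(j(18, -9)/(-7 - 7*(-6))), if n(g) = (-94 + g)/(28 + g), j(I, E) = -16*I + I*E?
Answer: 374/53 ≈ 7.0566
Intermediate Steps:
j(I, E) = -16*I + E*I
n(g) = (-94 + g)/(28 + g)
-n(j(18, -9)/(-7 - 7*(-6))) = -(-94 + (18*(-16 - 9))/(-7 - 7*(-6)))/(28 + (18*(-16 - 9))/(-7 - 7*(-6))) = -(-94 + (18*(-25))/(-7 + 42))/(28 + (18*(-25))/(-7 + 42)) = -(-94 - 450/35)/(28 - 450/35) = -(-94 - 450*1/35)/(28 - 450*1/35) = -(-94 - 90/7)/(28 - 90/7) = -(-748)/(106/7*7) = -7*(-748)/(106*7) = -1*(-374/53) = 374/53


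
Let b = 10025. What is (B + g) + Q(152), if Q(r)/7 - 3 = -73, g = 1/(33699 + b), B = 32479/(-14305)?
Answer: -307901289291/625471820 ≈ -492.27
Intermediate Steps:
B = -32479/14305 (B = 32479*(-1/14305) = -32479/14305 ≈ -2.2705)
g = 1/43724 (g = 1/(33699 + 10025) = 1/43724 ≈ 2.2871e-5)
Q(r) = -490 (Q(r) = 21 + 7*(-73) = 21 - 511 = -490)
(B + g) + Q(152) = (-32479/14305 + 1/43724) - 490 = -1420097491/625471820 - 490 = -307901289291/625471820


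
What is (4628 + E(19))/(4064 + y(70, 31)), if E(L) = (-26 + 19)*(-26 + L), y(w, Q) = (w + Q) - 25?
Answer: 1559/1380 ≈ 1.1297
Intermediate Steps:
y(w, Q) = -25 + Q + w (y(w, Q) = (Q + w) - 25 = -25 + Q + w)
E(L) = 182 - 7*L (E(L) = -7*(-26 + L) = 182 - 7*L)
(4628 + E(19))/(4064 + y(70, 31)) = (4628 + (182 - 7*19))/(4064 + (-25 + 31 + 70)) = (4628 + (182 - 133))/(4064 + 76) = (4628 + 49)/4140 = 4677*(1/4140) = 1559/1380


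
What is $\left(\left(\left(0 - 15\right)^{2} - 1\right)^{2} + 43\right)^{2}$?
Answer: $2521947961$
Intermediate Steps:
$\left(\left(\left(0 - 15\right)^{2} - 1\right)^{2} + 43\right)^{2} = \left(\left(\left(-15\right)^{2} - 1\right)^{2} + 43\right)^{2} = \left(\left(225 - 1\right)^{2} + 43\right)^{2} = \left(224^{2} + 43\right)^{2} = \left(50176 + 43\right)^{2} = 50219^{2} = 2521947961$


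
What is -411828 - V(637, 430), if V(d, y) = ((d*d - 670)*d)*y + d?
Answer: -110961079555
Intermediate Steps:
V(d, y) = d + d*y*(-670 + d²) (V(d, y) = ((d² - 670)*d)*y + d = ((-670 + d²)*d)*y + d = (d*(-670 + d²))*y + d = d*y*(-670 + d²) + d = d + d*y*(-670 + d²))
-411828 - V(637, 430) = -411828 - 637*(1 - 670*430 + 430*637²) = -411828 - 637*(1 - 288100 + 430*405769) = -411828 - 637*(1 - 288100 + 174480670) = -411828 - 637*174192571 = -411828 - 1*110960667727 = -411828 - 110960667727 = -110961079555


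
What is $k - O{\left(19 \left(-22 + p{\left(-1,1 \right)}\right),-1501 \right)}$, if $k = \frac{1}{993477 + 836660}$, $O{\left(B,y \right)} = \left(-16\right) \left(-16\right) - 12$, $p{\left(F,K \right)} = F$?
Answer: $- \frac{446553427}{1830137} \approx -244.0$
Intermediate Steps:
$O{\left(B,y \right)} = 244$ ($O{\left(B,y \right)} = 256 - 12 = 244$)
$k = \frac{1}{1830137} \approx 5.4641 \cdot 10^{-7}$
$k - O{\left(19 \left(-22 + p{\left(-1,1 \right)}\right),-1501 \right)} = \frac{1}{1830137} - 244 = - \frac{446553427}{1830137}$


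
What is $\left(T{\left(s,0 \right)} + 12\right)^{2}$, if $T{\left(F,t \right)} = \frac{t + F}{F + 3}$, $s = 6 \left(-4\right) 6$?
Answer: $\frac{374544}{2209} \approx 169.55$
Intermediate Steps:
$s = -144$ ($s = \left(-24\right) 6 = -144$)
$T{\left(F,t \right)} = \frac{F + t}{3 + F}$
$\left(T{\left(s,0 \right)} + 12\right)^{2} = \left(\frac{-144 + 0}{3 - 144} + 12\right)^{2} = \left(\frac{1}{-141} \left(-144\right) + 12\right)^{2} = \left(\left(- \frac{1}{141}\right) \left(-144\right) + 12\right)^{2} = \left(\frac{48}{47} + 12\right)^{2} = \left(\frac{612}{47}\right)^{2} = \frac{374544}{2209}$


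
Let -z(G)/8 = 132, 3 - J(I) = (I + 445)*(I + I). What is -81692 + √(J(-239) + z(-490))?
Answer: -81692 + √97415 ≈ -81380.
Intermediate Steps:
J(I) = 3 - 2*I*(445 + I) (J(I) = 3 - (I + 445)*(I + I) = 3 - (445 + I)*2*I = 3 - 2*I*(445 + I))
z(G) = -1056 (z(G) = -8*132 = -1056)
-81692 + √(J(-239) + z(-490)) = -81692 + √((3 - 890*(-239) - 2*(-239)²) - 1056) = -81692 + √((3 + 212710 - 2*57121) - 1056) = -81692 + √((3 + 212710 - 114242) - 1056) = -81692 + √(98471 - 1056) = -81692 + √97415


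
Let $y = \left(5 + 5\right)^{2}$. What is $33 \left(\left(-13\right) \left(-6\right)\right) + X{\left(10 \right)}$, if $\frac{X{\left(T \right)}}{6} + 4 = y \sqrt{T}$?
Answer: $2550 + 600 \sqrt{10} \approx 4447.4$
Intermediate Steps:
$y = 100$ ($y = 10^{2} = 100$)
$X{\left(T \right)} = -24 + 600 \sqrt{T}$ ($X{\left(T \right)} = -24 + 6 \cdot 100 \sqrt{T} = -24 + 600 \sqrt{T}$)
$33 \left(\left(-13\right) \left(-6\right)\right) + X{\left(10 \right)} = 33 \left(\left(-13\right) \left(-6\right)\right) - \left(24 - 600 \sqrt{10}\right) = 33 \cdot 78 - \left(24 - 600 \sqrt{10}\right) = 2574 - \left(24 - 600 \sqrt{10}\right) = 2550 + 600 \sqrt{10}$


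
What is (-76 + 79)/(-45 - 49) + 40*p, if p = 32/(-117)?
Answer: -120671/10998 ≈ -10.972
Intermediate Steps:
p = -32/117 (p = 32*(-1/117) = -32/117 ≈ -0.27350)
(-76 + 79)/(-45 - 49) + 40*p = (-76 + 79)/(-45 - 49) + 40*(-32/117) = 3/(-94) - 1280/117 = 3*(-1/94) - 1280/117 = -3/94 - 1280/117 = -120671/10998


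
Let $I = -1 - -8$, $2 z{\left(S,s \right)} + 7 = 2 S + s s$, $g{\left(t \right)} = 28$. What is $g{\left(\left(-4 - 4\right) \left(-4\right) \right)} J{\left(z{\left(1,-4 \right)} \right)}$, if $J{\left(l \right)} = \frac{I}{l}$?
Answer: $\frac{392}{11} \approx 35.636$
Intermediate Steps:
$z{\left(S,s \right)} = - \frac{7}{2} + S + \frac{s^{2}}{2}$ ($z{\left(S,s \right)} = - \frac{7}{2} + \frac{2 S + s s}{2} = - \frac{7}{2} + \frac{2 S + s^{2}}{2} = - \frac{7}{2} + \frac{s^{2} + 2 S}{2} = - \frac{7}{2} + \left(S + \frac{s^{2}}{2}\right) = - \frac{7}{2} + S + \frac{s^{2}}{2}$)
$I = 7$ ($I = -1 + 8 = 7$)
$J{\left(l \right)} = \frac{7}{l}$
$g{\left(\left(-4 - 4\right) \left(-4\right) \right)} J{\left(z{\left(1,-4 \right)} \right)} = 28 \frac{7}{- \frac{7}{2} + 1 + \frac{\left(-4\right)^{2}}{2}} = 28 \frac{7}{- \frac{7}{2} + 1 + \frac{1}{2} \cdot 16} = 28 \frac{7}{- \frac{7}{2} + 1 + 8} = 28 \frac{7}{\frac{11}{2}} = 28 \cdot 7 \cdot \frac{2}{11} = 28 \cdot \frac{14}{11} = \frac{392}{11}$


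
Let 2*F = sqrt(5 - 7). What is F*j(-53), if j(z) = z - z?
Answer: 0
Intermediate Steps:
F = I*sqrt(2)/2 (F = sqrt(5 - 7)/2 = sqrt(-2)/2 = (I*sqrt(2))/2 = I*sqrt(2)/2 ≈ 0.70711*I)
j(z) = 0
F*j(-53) = (I*sqrt(2)/2)*0 = 0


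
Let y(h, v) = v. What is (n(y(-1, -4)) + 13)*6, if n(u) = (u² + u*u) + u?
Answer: 246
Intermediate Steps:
n(u) = u + 2*u² (n(u) = (u² + u²) + u = 2*u² + u = u + 2*u²)
(n(y(-1, -4)) + 13)*6 = (-4*(1 + 2*(-4)) + 13)*6 = (-4*(1 - 8) + 13)*6 = (-4*(-7) + 13)*6 = (28 + 13)*6 = 41*6 = 246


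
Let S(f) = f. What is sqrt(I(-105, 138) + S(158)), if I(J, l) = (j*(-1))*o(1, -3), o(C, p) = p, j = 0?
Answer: sqrt(158) ≈ 12.570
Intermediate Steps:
I(J, l) = 0 (I(J, l) = (0*(-1))*(-3) = 0*(-3) = 0)
sqrt(I(-105, 138) + S(158)) = sqrt(0 + 158) = sqrt(158)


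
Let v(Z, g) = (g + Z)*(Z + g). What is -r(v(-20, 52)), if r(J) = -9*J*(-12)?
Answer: -110592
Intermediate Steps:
v(Z, g) = (Z + g)² (v(Z, g) = (Z + g)*(Z + g) = (Z + g)²)
r(J) = 108*J
-r(v(-20, 52)) = -108*(-20 + 52)² = -108*32² = -108*1024 = -1*110592 = -110592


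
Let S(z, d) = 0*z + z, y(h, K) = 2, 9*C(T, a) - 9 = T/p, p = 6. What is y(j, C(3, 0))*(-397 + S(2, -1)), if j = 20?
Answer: -790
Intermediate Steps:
C(T, a) = 1 + T/54 (C(T, a) = 1 + (T/6)/9 = 1 + T/54)
S(z, d) = z (S(z, d) = 0 + z = z)
y(j, C(3, 0))*(-397 + S(2, -1)) = 2*(-397 + 2) = 2*(-395) = -790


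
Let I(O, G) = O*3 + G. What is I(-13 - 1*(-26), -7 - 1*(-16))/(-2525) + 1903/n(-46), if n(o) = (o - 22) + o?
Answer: -4810547/287850 ≈ -16.712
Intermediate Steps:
n(o) = -22 + 2*o (n(o) = (-22 + o) + o = -22 + 2*o)
I(O, G) = G + 3*O (I(O, G) = 3*O + G = G + 3*O)
I(-13 - 1*(-26), -7 - 1*(-16))/(-2525) + 1903/n(-46) = ((-7 - 1*(-16)) + 3*(-13 - 1*(-26)))/(-2525) + 1903/(-22 + 2*(-46)) = ((-7 + 16) + 3*(-13 + 26))*(-1/2525) + 1903/(-22 - 92) = (9 + 3*13)*(-1/2525) + 1903/(-114) = (9 + 39)*(-1/2525) + 1903*(-1/114) = 48*(-1/2525) - 1903/114 = -48/2525 - 1903/114 = -4810547/287850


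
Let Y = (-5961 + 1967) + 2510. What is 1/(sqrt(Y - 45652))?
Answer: -I*sqrt(2946)/11784 ≈ -0.004606*I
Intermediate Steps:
Y = -1484 (Y = -3994 + 2510 = -1484)
1/(sqrt(Y - 45652)) = 1/(sqrt(-1484 - 45652)) = 1/(sqrt(-47136)) = 1/(4*I*sqrt(2946)) = -I*sqrt(2946)/11784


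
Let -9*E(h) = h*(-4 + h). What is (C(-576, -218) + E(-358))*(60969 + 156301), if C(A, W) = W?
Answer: -28583606660/9 ≈ -3.1760e+9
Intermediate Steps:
E(h) = -h*(-4 + h)/9
(C(-576, -218) + E(-358))*(60969 + 156301) = (-218 + (⅑)*(-358)*(4 - 1*(-358)))*(60969 + 156301) = (-218 + (⅑)*(-358)*(4 + 358))*217270 = (-218 + (⅑)*(-358)*362)*217270 = (-218 - 129596/9)*217270 = -131558/9*217270 = -28583606660/9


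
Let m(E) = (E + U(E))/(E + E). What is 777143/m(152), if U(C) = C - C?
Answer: 1554286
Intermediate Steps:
U(C) = 0
m(E) = 1/2 (m(E) = (E + 0)/(E + E) = E/((2*E)) = E*(1/(2*E)) = 1/2)
777143/m(152) = 777143/(1/2) = 777143*2 = 1554286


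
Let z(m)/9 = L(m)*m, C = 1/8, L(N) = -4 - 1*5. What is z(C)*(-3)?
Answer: 243/8 ≈ 30.375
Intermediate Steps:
L(N) = -9 (L(N) = -4 - 5 = -9)
C = 1/8 ≈ 0.12500
z(m) = -81*m (z(m) = 9*(-9*m) = -81*m)
z(C)*(-3) = -81*1/8*(-3) = -81/8*(-3) = 243/8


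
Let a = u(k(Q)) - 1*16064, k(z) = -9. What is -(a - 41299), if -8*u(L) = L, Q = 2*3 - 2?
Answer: 458895/8 ≈ 57362.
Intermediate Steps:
Q = 4 (Q = 6 - 2 = 4)
u(L) = -L/8
a = -128503/8 (a = -⅛*(-9) - 1*16064 = 9/8 - 16064 = -128503/8 ≈ -16063.)
-(a - 41299) = -(-128503/8 - 41299) = -1*(-458895/8) = 458895/8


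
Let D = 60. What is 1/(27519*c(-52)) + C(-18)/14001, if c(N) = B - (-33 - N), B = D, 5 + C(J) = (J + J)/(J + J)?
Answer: -1499705/5265678093 ≈ -0.00028481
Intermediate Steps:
C(J) = -4 (C(J) = -5 + (J + J)/(J + J) = -5 + (2*J)/((2*J)) = -5 + (2*J)*(1/(2*J)) = -5 + 1 = -4)
B = 60
c(N) = 93 + N (c(N) = 60 - (-33 - N) = 60 + (33 + N) = 93 + N)
1/(27519*c(-52)) + C(-18)/14001 = 1/(27519*(93 - 52)) - 4/14001 = (1/27519)/41 - 4*1/14001 = (1/27519)*(1/41) - 4/14001 = 1/1128279 - 4/14001 = -1499705/5265678093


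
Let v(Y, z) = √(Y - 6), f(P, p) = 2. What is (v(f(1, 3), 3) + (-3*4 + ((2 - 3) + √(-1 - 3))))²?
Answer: 153 - 104*I ≈ 153.0 - 104.0*I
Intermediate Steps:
v(Y, z) = √(-6 + Y)
(v(f(1, 3), 3) + (-3*4 + ((2 - 3) + √(-1 - 3))))² = (√(-6 + 2) + (-3*4 + ((2 - 3) + √(-1 - 3))))² = (√(-4) + (-12 + (-1 + √(-4))))² = (2*I + (-12 + (-1 + 2*I)))² = (2*I + (-13 + 2*I))² = (-13 + 4*I)²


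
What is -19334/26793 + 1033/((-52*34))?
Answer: -4758437/3643848 ≈ -1.3059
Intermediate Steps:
-19334/26793 + 1033/((-52*34)) = -19334*1/26793 + 1033/(-1768) = -19334/26793 + 1033*(-1/1768) = -19334/26793 - 1033/1768 = -4758437/3643848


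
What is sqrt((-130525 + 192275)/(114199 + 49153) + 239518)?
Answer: sqrt(399454917235017)/40838 ≈ 489.41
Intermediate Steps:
sqrt((-130525 + 192275)/(114199 + 49153) + 239518) = sqrt(61750/163352 + 239518) = sqrt(61750*(1/163352) + 239518) = sqrt(30875/81676 + 239518) = sqrt(19562903043/81676) = sqrt(399454917235017)/40838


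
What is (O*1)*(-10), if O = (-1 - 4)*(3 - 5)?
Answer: -100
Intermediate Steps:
O = 10 (O = -5*(-2) = 10)
(O*1)*(-10) = (10*1)*(-10) = 10*(-10) = -100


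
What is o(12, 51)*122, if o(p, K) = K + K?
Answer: 12444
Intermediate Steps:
o(p, K) = 2*K
o(12, 51)*122 = (2*51)*122 = 102*122 = 12444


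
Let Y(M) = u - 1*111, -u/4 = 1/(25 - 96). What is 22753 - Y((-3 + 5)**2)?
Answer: 1623340/71 ≈ 22864.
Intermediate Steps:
u = 4/71 (u = -4/(25 - 96) = -4/(-71) = -4*(-1/71) = 4/71 ≈ 0.056338)
Y(M) = -7877/71 (Y(M) = 4/71 - 1*111 = 4/71 - 111 = -7877/71)
22753 - Y((-3 + 5)**2) = 22753 - 1*(-7877/71) = 22753 + 7877/71 = 1623340/71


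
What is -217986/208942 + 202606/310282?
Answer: -6326057300/16207735411 ≈ -0.39031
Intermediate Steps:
-217986/208942 + 202606/310282 = -217986*1/208942 + 202606*(1/310282) = -108993/104471 + 101303/155141 = -6326057300/16207735411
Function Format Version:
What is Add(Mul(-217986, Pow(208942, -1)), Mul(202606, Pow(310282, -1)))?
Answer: Rational(-6326057300, 16207735411) ≈ -0.39031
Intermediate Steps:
Add(Mul(-217986, Pow(208942, -1)), Mul(202606, Pow(310282, -1))) = Add(Mul(-217986, Rational(1, 208942)), Mul(202606, Rational(1, 310282))) = Add(Rational(-108993, 104471), Rational(101303, 155141)) = Rational(-6326057300, 16207735411)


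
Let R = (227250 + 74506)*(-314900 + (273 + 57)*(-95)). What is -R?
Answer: 104483015000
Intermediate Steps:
R = -104483015000 (R = 301756*(-314900 + 330*(-95)) = 301756*(-314900 - 31350) = 301756*(-346250) = -104483015000)
-R = -1*(-104483015000) = 104483015000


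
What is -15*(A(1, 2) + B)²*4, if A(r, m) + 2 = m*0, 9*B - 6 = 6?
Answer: -80/3 ≈ -26.667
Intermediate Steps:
B = 4/3 (B = ⅔ + (⅑)*6 = ⅔ + ⅔ = 4/3 ≈ 1.3333)
A(r, m) = -2 (A(r, m) = -2 + m*0 = -2 + 0 = -2)
-15*(A(1, 2) + B)²*4 = -15*(-2 + 4/3)²*4 = -15*(-⅔)²*4 = -15*4/9*4 = -20/3*4 = -80/3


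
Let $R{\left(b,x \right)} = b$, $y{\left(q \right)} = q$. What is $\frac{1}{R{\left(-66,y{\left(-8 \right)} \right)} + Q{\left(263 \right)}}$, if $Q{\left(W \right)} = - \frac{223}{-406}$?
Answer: $- \frac{406}{26573} \approx -0.015279$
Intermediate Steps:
$Q{\left(W \right)} = \frac{223}{406}$ ($Q{\left(W \right)} = \left(-223\right) \left(- \frac{1}{406}\right) = \frac{223}{406}$)
$\frac{1}{R{\left(-66,y{\left(-8 \right)} \right)} + Q{\left(263 \right)}} = \frac{1}{-66 + \frac{223}{406}} = \frac{1}{- \frac{26573}{406}} = - \frac{406}{26573}$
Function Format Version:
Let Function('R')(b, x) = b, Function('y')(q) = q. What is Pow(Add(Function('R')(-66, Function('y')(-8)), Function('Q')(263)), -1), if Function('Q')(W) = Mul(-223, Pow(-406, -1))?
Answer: Rational(-406, 26573) ≈ -0.015279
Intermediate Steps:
Function('Q')(W) = Rational(223, 406) (Function('Q')(W) = Mul(-223, Rational(-1, 406)) = Rational(223, 406))
Pow(Add(Function('R')(-66, Function('y')(-8)), Function('Q')(263)), -1) = Pow(Add(-66, Rational(223, 406)), -1) = Pow(Rational(-26573, 406), -1) = Rational(-406, 26573)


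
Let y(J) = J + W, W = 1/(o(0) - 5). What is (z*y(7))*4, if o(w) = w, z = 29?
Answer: 3944/5 ≈ 788.80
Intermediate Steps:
W = -⅕ (W = 1/(0 - 5) = 1/(-5) = -⅕ ≈ -0.20000)
y(J) = -⅕ + J (y(J) = J - ⅕ = -⅕ + J)
(z*y(7))*4 = (29*(-⅕ + 7))*4 = (29*(34/5))*4 = (986/5)*4 = 3944/5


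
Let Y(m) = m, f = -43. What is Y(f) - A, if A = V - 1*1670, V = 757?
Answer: 870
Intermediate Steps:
A = -913 (A = 757 - 1*1670 = 757 - 1670 = -913)
Y(f) - A = -43 - 1*(-913) = -43 + 913 = 870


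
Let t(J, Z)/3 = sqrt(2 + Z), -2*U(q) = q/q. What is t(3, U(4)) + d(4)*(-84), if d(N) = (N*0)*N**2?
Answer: 3*sqrt(6)/2 ≈ 3.6742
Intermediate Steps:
U(q) = -1/2 (U(q) = -q/(2*q) = -1/2*1 = -1/2)
d(N) = 0 (d(N) = 0*N**2 = 0)
t(J, Z) = 3*sqrt(2 + Z)
t(3, U(4)) + d(4)*(-84) = 3*sqrt(2 - 1/2) + 0*(-84) = 3*sqrt(3/2) + 0 = 3*(sqrt(6)/2) + 0 = 3*sqrt(6)/2 + 0 = 3*sqrt(6)/2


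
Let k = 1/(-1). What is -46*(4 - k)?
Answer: -230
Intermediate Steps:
k = -1
-46*(4 - k) = -46*(4 - 1*(-1)) = -46*(4 + 1) = -46*5 = -230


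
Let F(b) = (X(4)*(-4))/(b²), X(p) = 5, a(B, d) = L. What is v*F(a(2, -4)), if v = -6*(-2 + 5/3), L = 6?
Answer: -10/9 ≈ -1.1111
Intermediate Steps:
a(B, d) = 6
v = 2 (v = -6*(-2 + 5*(⅓)) = -6*(-2 + 5/3) = -6*(-⅓) = 2)
F(b) = -20/b² (F(b) = (5*(-4))/(b²) = -20/b²)
v*F(a(2, -4)) = 2*(-20/6²) = 2*(-20*1/36) = 2*(-5/9) = -10/9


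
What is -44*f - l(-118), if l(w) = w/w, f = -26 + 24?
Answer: 87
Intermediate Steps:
f = -2
l(w) = 1
-44*f - l(-118) = -44*(-2) - 1*1 = 88 - 1 = 87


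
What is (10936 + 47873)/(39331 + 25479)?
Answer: 58809/64810 ≈ 0.90741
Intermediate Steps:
(10936 + 47873)/(39331 + 25479) = 58809/64810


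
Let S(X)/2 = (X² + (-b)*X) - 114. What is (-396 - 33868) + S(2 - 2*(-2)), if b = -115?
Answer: -33040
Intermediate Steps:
S(X) = -228 + 2*X² + 230*X (S(X) = 2*((X² + (-1*(-115))*X) - 114) = 2*((X² + 115*X) - 114) = 2*(-114 + X² + 115*X) = -228 + 2*X² + 230*X)
(-396 - 33868) + S(2 - 2*(-2)) = (-396 - 33868) + (-228 + 2*(2 - 2*(-2))² + 230*(2 - 2*(-2))) = -34264 + (-228 + 2*(2 + 4)² + 230*(2 + 4)) = -34264 + (-228 + 2*6² + 230*6) = -34264 + (-228 + 2*36 + 1380) = -34264 + (-228 + 72 + 1380) = -34264 + 1224 = -33040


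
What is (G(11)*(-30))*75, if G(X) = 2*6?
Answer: -27000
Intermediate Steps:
G(X) = 12
(G(11)*(-30))*75 = (12*(-30))*75 = -360*75 = -27000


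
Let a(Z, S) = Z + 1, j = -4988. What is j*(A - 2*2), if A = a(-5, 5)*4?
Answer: 99760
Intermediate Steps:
a(Z, S) = 1 + Z
A = -16 (A = (1 - 5)*4 = -4*4 = -16)
j*(A - 2*2) = -4988*(-16 - 2*2) = -4988*(-16 - 4) = -4988*(-20) = 99760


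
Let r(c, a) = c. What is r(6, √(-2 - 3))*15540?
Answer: 93240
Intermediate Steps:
r(6, √(-2 - 3))*15540 = 6*15540 = 93240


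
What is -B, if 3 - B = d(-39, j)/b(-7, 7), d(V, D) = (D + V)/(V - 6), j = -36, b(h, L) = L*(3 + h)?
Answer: -257/84 ≈ -3.0595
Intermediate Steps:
d(V, D) = (D + V)/(-6 + V)
B = 257/84 (B = 3 - (-36 - 39)/(-6 - 39)/(7*(3 - 7)) = 3 - -75/(-45)/(7*(-4)) = 3 - (-1/45*(-75))/(-28) = 3 - (-1)*5/(28*3) = 3 - 1*(-5/84) = 3 + 5/84 = 257/84 ≈ 3.0595)
-B = -1*257/84 = -257/84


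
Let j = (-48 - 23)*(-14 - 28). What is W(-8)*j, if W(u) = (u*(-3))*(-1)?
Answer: -71568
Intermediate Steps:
j = 2982 (j = -71*(-42) = 2982)
W(u) = 3*u (W(u) = -3*u*(-1) = 3*u)
W(-8)*j = (3*(-8))*2982 = -24*2982 = -71568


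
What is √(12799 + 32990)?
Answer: √45789 ≈ 213.98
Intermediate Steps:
√(12799 + 32990) = √45789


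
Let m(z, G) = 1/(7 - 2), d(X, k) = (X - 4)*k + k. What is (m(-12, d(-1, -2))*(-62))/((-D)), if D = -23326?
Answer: -31/58315 ≈ -0.00053160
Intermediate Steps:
d(X, k) = k + k*(-4 + X) (d(X, k) = (-4 + X)*k + k = k*(-4 + X) + k = k + k*(-4 + X))
m(z, G) = ⅕ (m(z, G) = 1/5 = ⅕)
(m(-12, d(-1, -2))*(-62))/((-D)) = ((⅕)*(-62))/((-1*(-23326))) = -62/5/23326 = -62/5*1/23326 = -31/58315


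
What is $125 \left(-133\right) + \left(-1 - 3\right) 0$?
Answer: $-16625$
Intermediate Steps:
$125 \left(-133\right) + \left(-1 - 3\right) 0 = -16625 - 0 = -16625 + 0 = -16625$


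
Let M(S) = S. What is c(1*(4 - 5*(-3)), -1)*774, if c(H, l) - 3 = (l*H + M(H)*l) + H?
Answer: -12384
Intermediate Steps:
c(H, l) = 3 + H + 2*H*l (c(H, l) = 3 + ((l*H + H*l) + H) = 3 + ((H*l + H*l) + H) = 3 + (2*H*l + H) = 3 + (H + 2*H*l) = 3 + H + 2*H*l)
c(1*(4 - 5*(-3)), -1)*774 = (3 + 1*(4 - 5*(-3)) + 2*(1*(4 - 5*(-3)))*(-1))*774 = (3 + 1*(4 + 15) + 2*(1*(4 + 15))*(-1))*774 = (3 + 1*19 + 2*(1*19)*(-1))*774 = (3 + 19 + 2*19*(-1))*774 = (3 + 19 - 38)*774 = -16*774 = -12384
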